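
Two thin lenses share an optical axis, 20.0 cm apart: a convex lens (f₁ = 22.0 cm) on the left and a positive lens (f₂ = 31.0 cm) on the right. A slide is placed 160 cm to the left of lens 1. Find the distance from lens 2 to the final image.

Lens 1: 1/d_i1 = 1/f₁ − 1/d_o1 = 1/(22.0) − 1/(160) = 0.03920, so d_i1 = 25.51 cm.
The intermediate image is 25.51 cm to the right of lens 1, which lies 5.510 cm to the right of lens 2 — a virtual object — so d_o2 = −5.510 cm.
Lens 2: 1/d_i2 = 1/f₂ − 1/d_o2 = 1/(31.0) − 1/(-5.510) = 0.2137, so d_i2 = 4.68 cm.
The final image is real, 4.68 cm to the right of lens 2 (overall magnification ≈ -0.14).

4.68 cm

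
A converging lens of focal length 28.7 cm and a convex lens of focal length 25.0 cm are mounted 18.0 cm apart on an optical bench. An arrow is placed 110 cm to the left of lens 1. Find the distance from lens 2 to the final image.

Lens 1: 1/d_i1 = 1/f₁ − 1/d_o1 = 1/(28.7) − 1/(110) = 0.02575, so d_i1 = 38.83 cm.
The intermediate image is 38.83 cm to the right of lens 1, which lies 20.83 cm to the right of lens 2 — a virtual object — so d_o2 = −20.83 cm.
Lens 2: 1/d_i2 = 1/f₂ − 1/d_o2 = 1/(25.0) − 1/(-20.83) = 0.08801, so d_i2 = 11.4 cm.
The final image is real, 11.4 cm to the right of lens 2 (overall magnification ≈ -0.19).

11.4 cm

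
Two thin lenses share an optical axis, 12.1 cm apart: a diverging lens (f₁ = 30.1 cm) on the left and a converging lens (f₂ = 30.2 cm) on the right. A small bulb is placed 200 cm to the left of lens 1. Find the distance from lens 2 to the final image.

143 cm

Lens 1 is diverging, so f₁ = −30.1 cm.
Lens 1: 1/d_i1 = 1/f₁ − 1/d_o1 = 1/(-30.1) − 1/(200) = -0.03822, so d_i1 = -26.16 cm.
The intermediate image is 26.16 cm to the left of lens 1 (virtual), which is 12.1 − (-26.16) = 38.26 cm to the left of lens 2, so d_o2 = +38.26 cm.
Lens 2: 1/d_i2 = 1/f₂ − 1/d_o2 = 1/(30.2) − 1/(38.26) = 0.006976, so d_i2 = 143 cm.
The final image is real, 143 cm to the right of lens 2 (overall magnification ≈ -0.49).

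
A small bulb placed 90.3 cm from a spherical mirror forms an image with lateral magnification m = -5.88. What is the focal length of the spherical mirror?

f = 77.2 cm (concave)

m = −d_i/d_o ⇒ d_i = −m·d_o = −(-5.88)·(90.3) = 531.0 cm.
1/f = 1/d_o + 1/d_i = 1/(90.3) + 1/(531.0) = 0.01296, so f = 77.2 cm.
Since f is positive, the spherical mirror is concave.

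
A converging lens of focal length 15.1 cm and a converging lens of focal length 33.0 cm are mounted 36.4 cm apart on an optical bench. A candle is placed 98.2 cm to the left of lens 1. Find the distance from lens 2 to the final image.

Lens 1: 1/d_i1 = 1/f₁ − 1/d_o1 = 1/(15.1) − 1/(98.2) = 0.05604, so d_i1 = 17.84 cm.
The intermediate image is 17.84 cm to the right of lens 1, which is 36.4 − (17.84) = 18.56 cm to the left of lens 2, so d_o2 = +18.56 cm.
Lens 2: 1/d_i2 = 1/f₂ − 1/d_o2 = 1/(33.0) − 1/(18.56) = -0.02358, so d_i2 = -42.4 cm.
The final image is virtual, 42.4 cm to the left of lens 2 (overall magnification ≈ -0.42).

42.4 cm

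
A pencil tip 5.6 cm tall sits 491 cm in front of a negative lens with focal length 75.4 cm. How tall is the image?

For a negative lens, f = -75.4 cm.
1/d_i = 1/f − 1/d_o = 1/(-75.40) − 1/(491) = -0.01530, so d_i = -65.36 cm.
m = −d_i/d_o = +0.1331.
|h_i| = |m|·h_o = 0.1331 × 5.6 = 0.745 cm. The image is virtual, upright and reduced, on the same side as the object.

0.745 cm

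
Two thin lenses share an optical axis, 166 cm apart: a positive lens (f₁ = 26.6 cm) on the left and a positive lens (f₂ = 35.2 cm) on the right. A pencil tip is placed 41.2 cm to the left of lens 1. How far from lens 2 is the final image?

Lens 1: 1/d_i1 = 1/f₁ − 1/d_o1 = 1/(26.6) − 1/(41.2) = 0.01332, so d_i1 = 75.06 cm.
The intermediate image is 75.06 cm to the right of lens 1, which is 166 − (75.06) = 90.94 cm to the left of lens 2, so d_o2 = +90.94 cm.
Lens 2: 1/d_i2 = 1/f₂ − 1/d_o2 = 1/(35.2) − 1/(90.94) = 0.01741, so d_i2 = 57.4 cm.
The final image is real, 57.4 cm to the right of lens 2 (overall magnification ≈ 1.2).

57.4 cm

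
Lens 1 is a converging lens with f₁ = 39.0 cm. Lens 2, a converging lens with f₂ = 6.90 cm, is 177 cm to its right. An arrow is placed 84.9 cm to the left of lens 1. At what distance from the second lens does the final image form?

Lens 1: 1/d_i1 = 1/f₁ − 1/d_o1 = 1/(39.0) − 1/(84.9) = 0.01386, so d_i1 = 72.14 cm.
The intermediate image is 72.14 cm to the right of lens 1, which is 177 − (72.14) = 104.9 cm to the left of lens 2, so d_o2 = +104.9 cm.
Lens 2: 1/d_i2 = 1/f₂ − 1/d_o2 = 1/(6.90) − 1/(104.9) = 0.1354, so d_i2 = 7.39 cm.
The final image is real, 7.39 cm to the right of lens 2 (overall magnification ≈ 0.060).

7.39 cm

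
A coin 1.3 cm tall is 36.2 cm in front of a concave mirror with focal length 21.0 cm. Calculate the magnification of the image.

1/d_i = 1/f − 1/d_o = 1/(21.00) − 1/(36.2) = 0.01999, so d_i = 50.01 cm.
m = −d_i/d_o = −(50.01)/(36.2) = -1.38.
The image is real, inverted and enlarged, in front of the mirror.

m = -1.38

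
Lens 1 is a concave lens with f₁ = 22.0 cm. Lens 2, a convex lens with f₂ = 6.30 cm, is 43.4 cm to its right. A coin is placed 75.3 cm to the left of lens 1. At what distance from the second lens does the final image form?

7.03 cm

Lens 1 is diverging, so f₁ = −22.0 cm.
Lens 1: 1/d_i1 = 1/f₁ − 1/d_o1 = 1/(-22.0) − 1/(75.3) = -0.05873, so d_i1 = -17.03 cm.
The intermediate image is 17.03 cm to the left of lens 1 (virtual), which is 43.4 − (-17.03) = 60.43 cm to the left of lens 2, so d_o2 = +60.43 cm.
Lens 2: 1/d_i2 = 1/f₂ − 1/d_o2 = 1/(6.30) − 1/(60.43) = 0.1422, so d_i2 = 7.03 cm.
The final image is real, 7.03 cm to the right of lens 2 (overall magnification ≈ -0.026).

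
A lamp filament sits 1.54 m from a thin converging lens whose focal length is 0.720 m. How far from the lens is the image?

1.35 m

Thin-lens equation: 1/d_i = 1/f − 1/d_o = 1/(0.7200) − 1/(1.54) = 1.389 − 0.6494 = 0.7395, so d_i = 1.35 m.
The image is real, inverted and reduced, on the far side of the lens.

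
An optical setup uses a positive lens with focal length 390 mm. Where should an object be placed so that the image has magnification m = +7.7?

339 mm

m = −d_i/d_o ⇒ d_i = −m·d_o.
1/f = 1/d_o + 1/d_i = 1/d_o − 1/(m·d_o) = (1 − 1/m)/d_o, so d_o = f(1 − 1/m) = (390.0)(1 − 1/(+7.7)) = 339 mm.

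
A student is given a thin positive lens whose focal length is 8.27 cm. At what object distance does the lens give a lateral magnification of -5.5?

m = −d_i/d_o ⇒ d_i = −m·d_o.
1/f = 1/d_o + 1/d_i = 1/d_o − 1/(m·d_o) = (1 − 1/m)/d_o, so d_o = f(1 − 1/m) = (8.270)(1 − 1/(-5.5)) = 9.77 cm.

9.77 cm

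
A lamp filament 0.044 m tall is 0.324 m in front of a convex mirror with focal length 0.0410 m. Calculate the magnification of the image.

For a convex mirror, f = -0.0410 m.
1/d_i = 1/f − 1/d_o = 1/(-0.04100) − 1/(0.324) = -27.48, so d_i = -0.03639 m.
m = −d_i/d_o = −(-0.03639)/(0.324) = +0.112.
The image is virtual, upright and reduced, behind the mirror.

m = +0.112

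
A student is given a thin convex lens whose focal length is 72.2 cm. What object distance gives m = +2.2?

39.4 cm

m = −d_i/d_o ⇒ d_i = −m·d_o.
1/f = 1/d_o + 1/d_i = 1/d_o − 1/(m·d_o) = (1 − 1/m)/d_o, so d_o = f(1 − 1/m) = (72.20)(1 − 1/(+2.2)) = 39.4 cm.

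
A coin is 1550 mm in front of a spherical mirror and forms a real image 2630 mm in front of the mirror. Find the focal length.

f = 975 mm (concave)

Real image ⇒ d_i = +2630 mm.
1/f = 1/d_o + 1/d_i = 1/(1550) + 1/(2630) = 0.001025, so f = 975 mm.
Since f is positive, the spherical mirror is concave.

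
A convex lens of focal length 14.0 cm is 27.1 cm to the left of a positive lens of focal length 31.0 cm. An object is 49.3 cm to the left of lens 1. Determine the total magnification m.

Lens 1: 1/d_i1 = 1/(14.0) − 1/(49.3) = 0.05114, so d_i1 = 19.55 cm; m₁ = −d_i1/d_o1 = -0.3966.
d_o2 = 27.1 − (19.55) = 7.550 cm.
Lens 2: 1/d_i2 = 1/(31.0) − 1/(7.550) = -0.1002, so d_i2 = -9.981 cm; m₂ = −d_i2/d_o2 = +1.322.
m = m₁·m₂ = (-0.3966)(+1.322) = -0.524.

m = -0.524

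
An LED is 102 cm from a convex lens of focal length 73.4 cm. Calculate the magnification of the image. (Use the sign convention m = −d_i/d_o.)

m = -2.57

1/d_i = 1/f − 1/d_o = 1/(73.40) − 1/(102) = 0.003820, so d_i = 261.8 cm.
m = −d_i/d_o = −(261.8)/(102) = -2.57.
The image is real, inverted and enlarged, on the far side of the lens.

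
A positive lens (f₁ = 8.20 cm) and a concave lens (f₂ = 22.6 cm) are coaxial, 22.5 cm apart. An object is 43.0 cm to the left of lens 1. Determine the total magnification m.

Lens 1: 1/d_i1 = 1/(8.20) − 1/(43.0) = 0.09870, so d_i1 = 10.13 cm; m₁ = −d_i1/d_o1 = -0.2356.
d_o2 = 22.5 − (10.13) = 12.37 cm.
f₂ = −22.6 cm (diverging).
Lens 2: 1/d_i2 = 1/(-22.6) − 1/(12.37) = -0.1251, so d_i2 = -7.994 cm; m₂ = −d_i2/d_o2 = +0.6463.
m = m₁·m₂ = (-0.2356)(+0.6463) = -0.152.

m = -0.152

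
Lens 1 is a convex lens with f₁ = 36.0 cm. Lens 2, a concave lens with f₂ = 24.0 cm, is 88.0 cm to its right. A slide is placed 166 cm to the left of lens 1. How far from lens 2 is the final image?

Lens 1: 1/d_i1 = 1/f₁ − 1/d_o1 = 1/(36.0) − 1/(166) = 0.02175, so d_i1 = 45.97 cm.
The intermediate image is 45.97 cm to the right of lens 1, which is 88.0 − (45.97) = 42.03 cm to the left of lens 2, so d_o2 = +42.03 cm.
Lens 2 is diverging, so f₂ = −24.0 cm.
Lens 2: 1/d_i2 = 1/f₂ − 1/d_o2 = 1/(-24.0) − 1/(42.03) = -0.06546, so d_i2 = -15.3 cm.
The final image is virtual, 15.3 cm to the left of lens 2 (overall magnification ≈ -0.10).

15.3 cm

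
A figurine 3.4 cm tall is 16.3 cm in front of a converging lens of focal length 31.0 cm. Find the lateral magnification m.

m = +2.11

1/d_i = 1/f − 1/d_o = 1/(31.00) − 1/(16.3) = -0.02909, so d_i = -34.37 cm.
m = −d_i/d_o = −(-34.37)/(16.3) = +2.11.
The image is virtual, upright and enlarged, on the same side as the object.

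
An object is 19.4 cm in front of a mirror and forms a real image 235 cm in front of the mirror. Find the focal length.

Real image ⇒ d_i = +235 cm.
1/f = 1/d_o + 1/d_i = 1/(19.4) + 1/(235) = 0.05580, so f = 17.9 cm.
Since f is positive, the mirror is concave.

f = 17.9 cm (concave)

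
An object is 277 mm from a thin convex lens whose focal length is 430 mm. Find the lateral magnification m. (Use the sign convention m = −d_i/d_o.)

m = +2.81

1/d_i = 1/f − 1/d_o = 1/(430.0) − 1/(277) = -0.001285, so d_i = -778.5 mm.
m = −d_i/d_o = −(-778.5)/(277) = +2.81.
The image is virtual, upright and enlarged, on the same side as the object.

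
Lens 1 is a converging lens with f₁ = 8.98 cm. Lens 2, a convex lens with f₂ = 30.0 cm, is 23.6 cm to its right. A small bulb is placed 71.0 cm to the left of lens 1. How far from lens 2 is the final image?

24.0 cm

Lens 1: 1/d_i1 = 1/f₁ − 1/d_o1 = 1/(8.98) − 1/(71.0) = 0.09727, so d_i1 = 10.28 cm.
The intermediate image is 10.28 cm to the right of lens 1, which is 23.6 − (10.28) = 13.32 cm to the left of lens 2, so d_o2 = +13.32 cm.
Lens 2: 1/d_i2 = 1/f₂ − 1/d_o2 = 1/(30.0) − 1/(13.32) = -0.04174, so d_i2 = -24.0 cm.
The final image is virtual, 24.0 cm to the left of lens 2 (overall magnification ≈ -0.26).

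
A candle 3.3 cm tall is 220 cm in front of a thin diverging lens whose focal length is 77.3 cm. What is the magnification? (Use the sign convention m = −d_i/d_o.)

m = +0.260

For a diverging lens, f = -77.3 cm.
1/d_i = 1/f − 1/d_o = 1/(-77.30) − 1/(220) = -0.01748, so d_i = -57.20 cm.
m = −d_i/d_o = −(-57.20)/(220) = +0.260.
The image is virtual, upright and reduced, on the same side as the object.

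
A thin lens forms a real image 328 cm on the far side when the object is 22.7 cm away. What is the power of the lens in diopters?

d_i = +328 cm.
1/f = 1/d_o + 1/d_i = 1/(22.7) + 1/(328) = 0.04710 cm⁻¹.
f = 21.23 cm = 0.2123 m, so P = 1/f = +4.71 D.

P = +4.71 D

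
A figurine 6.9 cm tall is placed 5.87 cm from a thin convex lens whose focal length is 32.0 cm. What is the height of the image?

8.45 cm

1/d_i = 1/f − 1/d_o = 1/(32.00) − 1/(5.87) = -0.1391, so d_i = -7.189 cm.
m = −d_i/d_o = +1.225.
|h_i| = |m|·h_o = 1.225 × 6.9 = 8.45 cm. The image is virtual, upright and enlarged, on the same side as the object.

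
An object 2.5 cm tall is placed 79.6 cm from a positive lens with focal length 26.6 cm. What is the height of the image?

1/d_i = 1/f − 1/d_o = 1/(26.60) − 1/(79.6) = 0.02503, so d_i = 39.95 cm.
m = −d_i/d_o = -0.5019.
|h_i| = |m|·h_o = 0.5019 × 2.5 = 1.25 cm. The image is real, inverted and reduced, on the far side of the lens.

1.25 cm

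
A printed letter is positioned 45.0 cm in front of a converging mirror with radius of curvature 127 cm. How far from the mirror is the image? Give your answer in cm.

f = R/2 = 127/2 = 63.50 cm.
Mirror equation: 1/v = 1/f − 1/u = 1/(63.50) − 1/(45.0) = 0.01575 − 0.02222 = -0.006474, so v = -154 cm.
The image is virtual, upright and enlarged, behind the mirror.

154 cm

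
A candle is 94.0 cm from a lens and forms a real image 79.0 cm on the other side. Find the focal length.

Real image ⇒ d_i = +79.0 cm.
1/f = 1/d_o + 1/d_i = 1/(94.0) + 1/(79.0) = 0.02330, so f = 42.9 cm.
Since f is positive, the lens is converging.

f = 42.9 cm (converging)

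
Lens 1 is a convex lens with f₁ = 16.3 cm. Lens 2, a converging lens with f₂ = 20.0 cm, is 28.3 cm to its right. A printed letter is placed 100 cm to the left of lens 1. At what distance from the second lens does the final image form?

Lens 1: 1/d_i1 = 1/f₁ − 1/d_o1 = 1/(16.3) − 1/(100) = 0.05135, so d_i1 = 19.47 cm.
The intermediate image is 19.47 cm to the right of lens 1, which is 28.3 − (19.47) = 8.830 cm to the left of lens 2, so d_o2 = +8.830 cm.
Lens 2: 1/d_i2 = 1/f₂ − 1/d_o2 = 1/(20.0) − 1/(8.830) = -0.06325, so d_i2 = -15.8 cm.
The final image is virtual, 15.8 cm to the left of lens 2 (overall magnification ≈ -0.35).

15.8 cm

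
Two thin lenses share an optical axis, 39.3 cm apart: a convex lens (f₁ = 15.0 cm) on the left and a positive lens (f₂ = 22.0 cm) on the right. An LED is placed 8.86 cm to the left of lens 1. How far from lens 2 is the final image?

Lens 1: 1/d_i1 = 1/f₁ − 1/d_o1 = 1/(15.0) − 1/(8.86) = -0.04620, so d_i1 = -21.64 cm.
The intermediate image is 21.64 cm to the left of lens 1 (virtual), which is 39.3 − (-21.64) = 60.94 cm to the left of lens 2, so d_o2 = +60.94 cm.
Lens 2: 1/d_i2 = 1/f₂ − 1/d_o2 = 1/(22.0) − 1/(60.94) = 0.02904, so d_i2 = 34.4 cm.
The final image is real, 34.4 cm to the right of lens 2 (overall magnification ≈ -1.4).

34.4 cm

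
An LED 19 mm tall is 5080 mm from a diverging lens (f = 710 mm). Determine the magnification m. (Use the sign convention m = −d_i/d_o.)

For a diverging lens, f = -710 mm.
1/d_i = 1/f − 1/d_o = 1/(-710.0) − 1/(5080) = -0.001605, so d_i = -622.9 mm.
m = −d_i/d_o = −(-622.9)/(5080) = +0.123.
The image is virtual, upright and reduced, on the same side as the object.

m = +0.123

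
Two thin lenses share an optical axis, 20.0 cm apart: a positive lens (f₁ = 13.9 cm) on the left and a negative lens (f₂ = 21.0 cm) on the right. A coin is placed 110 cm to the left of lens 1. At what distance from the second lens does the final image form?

3.42 cm

Lens 1: 1/d_i1 = 1/f₁ − 1/d_o1 = 1/(13.9) − 1/(110) = 0.06285, so d_i1 = 15.91 cm.
The intermediate image is 15.91 cm to the right of lens 1, which is 20.0 − (15.91) = 4.090 cm to the left of lens 2, so d_o2 = +4.090 cm.
Lens 2 is diverging, so f₂ = −21.0 cm.
Lens 2: 1/d_i2 = 1/f₂ − 1/d_o2 = 1/(-21.0) − 1/(4.090) = -0.2921, so d_i2 = -3.42 cm.
The final image is virtual, 3.42 cm to the left of lens 2 (overall magnification ≈ -0.12).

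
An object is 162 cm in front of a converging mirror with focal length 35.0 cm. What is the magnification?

1/d_i = 1/f − 1/d_o = 1/(35.00) − 1/(162) = 0.02240, so d_i = 44.65 cm.
m = −d_i/d_o = −(44.65)/(162) = -0.276.
The image is real, inverted and reduced, in front of the mirror.

m = -0.276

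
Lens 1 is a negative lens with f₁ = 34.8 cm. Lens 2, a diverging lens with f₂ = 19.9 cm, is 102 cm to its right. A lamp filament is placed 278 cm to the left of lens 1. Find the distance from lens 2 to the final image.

Lens 1 is diverging, so f₁ = −34.8 cm.
Lens 1: 1/d_i1 = 1/f₁ − 1/d_o1 = 1/(-34.8) − 1/(278) = -0.03233, so d_i1 = -30.93 cm.
The intermediate image is 30.93 cm to the left of lens 1 (virtual), which is 102 − (-30.93) = 132.9 cm to the left of lens 2, so d_o2 = +132.9 cm.
Lens 2 is diverging, so f₂ = −19.9 cm.
Lens 2: 1/d_i2 = 1/f₂ − 1/d_o2 = 1/(-19.9) − 1/(132.9) = -0.05778, so d_i2 = -17.3 cm.
The final image is virtual, 17.3 cm to the left of lens 2 (overall magnification ≈ 0.014).

17.3 cm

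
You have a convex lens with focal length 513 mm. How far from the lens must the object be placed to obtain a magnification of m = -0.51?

m = −d_i/d_o ⇒ d_i = −m·d_o.
1/f = 1/d_o + 1/d_i = 1/d_o − 1/(m·d_o) = (1 − 1/m)/d_o, so d_o = f(1 − 1/m) = (513.0)(1 − 1/(-0.51)) = 1520 mm.

1520 mm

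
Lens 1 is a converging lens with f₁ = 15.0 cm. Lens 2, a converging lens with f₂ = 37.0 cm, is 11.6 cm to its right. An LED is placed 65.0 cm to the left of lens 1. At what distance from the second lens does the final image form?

6.51 cm

Lens 1: 1/d_i1 = 1/f₁ − 1/d_o1 = 1/(15.0) − 1/(65.0) = 0.05128, so d_i1 = 19.50 cm.
The intermediate image is 19.50 cm to the right of lens 1, which lies 7.900 cm to the right of lens 2 — a virtual object — so d_o2 = −7.900 cm.
Lens 2: 1/d_i2 = 1/f₂ − 1/d_o2 = 1/(37.0) − 1/(-7.900) = 0.1536, so d_i2 = 6.51 cm.
The final image is real, 6.51 cm to the right of lens 2 (overall magnification ≈ -0.25).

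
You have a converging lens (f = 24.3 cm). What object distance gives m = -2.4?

m = −d_i/d_o ⇒ d_i = −m·d_o.
1/f = 1/d_o + 1/d_i = 1/d_o − 1/(m·d_o) = (1 − 1/m)/d_o, so d_o = f(1 − 1/m) = (24.30)(1 − 1/(-2.4)) = 34.4 cm.

34.4 cm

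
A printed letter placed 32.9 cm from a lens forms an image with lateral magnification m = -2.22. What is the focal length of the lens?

f = 22.7 cm (converging)

m = −d_i/d_o ⇒ d_i = −m·d_o = −(-2.22)·(32.9) = 73.04 cm.
1/f = 1/d_o + 1/d_i = 1/(32.9) + 1/(73.04) = 0.04409, so f = 22.7 cm.
Since f is positive, the lens is converging.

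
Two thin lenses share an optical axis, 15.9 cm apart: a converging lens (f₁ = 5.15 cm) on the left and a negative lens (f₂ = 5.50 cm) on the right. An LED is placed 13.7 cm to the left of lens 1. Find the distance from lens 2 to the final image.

Lens 1: 1/d_i1 = 1/f₁ − 1/d_o1 = 1/(5.15) − 1/(13.7) = 0.1212, so d_i1 = 8.252 cm.
The intermediate image is 8.252 cm to the right of lens 1, which is 15.9 − (8.252) = 7.648 cm to the left of lens 2, so d_o2 = +7.648 cm.
Lens 2 is diverging, so f₂ = −5.50 cm.
Lens 2: 1/d_i2 = 1/f₂ − 1/d_o2 = 1/(-5.50) − 1/(7.648) = -0.3126, so d_i2 = -3.20 cm.
The final image is virtual, 3.20 cm to the left of lens 2 (overall magnification ≈ -0.25).

3.20 cm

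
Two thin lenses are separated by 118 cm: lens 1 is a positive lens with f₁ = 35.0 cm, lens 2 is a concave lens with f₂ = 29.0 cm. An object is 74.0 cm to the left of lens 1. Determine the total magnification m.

Lens 1: 1/d_i1 = 1/(35.0) − 1/(74.0) = 0.01506, so d_i1 = 66.41 cm; m₁ = −d_i1/d_o1 = -0.8974.
d_o2 = 118 − (66.41) = 51.59 cm.
f₂ = −29.0 cm (diverging).
Lens 2: 1/d_i2 = 1/(-29.0) − 1/(51.59) = -0.05387, so d_i2 = -18.56 cm; m₂ = −d_i2/d_o2 = +0.3598.
m = m₁·m₂ = (-0.8974)(+0.3598) = -0.323.

m = -0.323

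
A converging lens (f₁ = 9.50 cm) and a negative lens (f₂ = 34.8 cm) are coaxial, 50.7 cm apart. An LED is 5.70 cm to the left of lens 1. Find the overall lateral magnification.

m = +0.872

Lens 1: 1/d_i1 = 1/(9.50) − 1/(5.70) = -0.07018, so d_i1 = -14.25 cm; m₁ = −d_i1/d_o1 = +2.500.
d_o2 = 50.7 − (-14.25) = 64.95 cm.
f₂ = −34.8 cm (diverging).
Lens 2: 1/d_i2 = 1/(-34.8) − 1/(64.95) = -0.04413, so d_i2 = -22.66 cm; m₂ = −d_i2/d_o2 = +0.3489.
m = m₁·m₂ = (+2.500)(+0.3489) = +0.872.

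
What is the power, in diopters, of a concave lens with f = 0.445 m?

P = -2.25 D

For a concave lens, f = −0.445 m.
P = 1/f = 1/(-0.445 m) = -2.25 D.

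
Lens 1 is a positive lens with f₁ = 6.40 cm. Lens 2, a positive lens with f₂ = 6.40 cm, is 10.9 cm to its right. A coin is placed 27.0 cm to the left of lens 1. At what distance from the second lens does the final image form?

4.13 cm

Lens 1: 1/d_i1 = 1/f₁ − 1/d_o1 = 1/(6.40) − 1/(27.0) = 0.1192, so d_i1 = 8.388 cm.
The intermediate image is 8.388 cm to the right of lens 1, which is 10.9 − (8.388) = 2.512 cm to the left of lens 2, so d_o2 = +2.512 cm.
Lens 2: 1/d_i2 = 1/f₂ − 1/d_o2 = 1/(6.40) − 1/(2.512) = -0.2418, so d_i2 = -4.13 cm.
The final image is virtual, 4.13 cm to the left of lens 2 (overall magnification ≈ -0.51).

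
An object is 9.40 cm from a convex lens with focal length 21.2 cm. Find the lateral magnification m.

m = +1.80

1/d_i = 1/f − 1/d_o = 1/(21.20) − 1/(9.40) = -0.05921, so d_i = -16.89 cm.
m = −d_i/d_o = −(-16.89)/(9.40) = +1.80.
The image is virtual, upright and enlarged, on the same side as the object.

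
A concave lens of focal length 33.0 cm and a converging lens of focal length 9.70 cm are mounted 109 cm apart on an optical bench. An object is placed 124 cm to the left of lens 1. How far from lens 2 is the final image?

10.5 cm

Lens 1 is diverging, so f₁ = −33.0 cm.
Lens 1: 1/d_i1 = 1/f₁ − 1/d_o1 = 1/(-33.0) − 1/(124) = -0.03837, so d_i1 = -26.06 cm.
The intermediate image is 26.06 cm to the left of lens 1 (virtual), which is 109 − (-26.06) = 135.1 cm to the left of lens 2, so d_o2 = +135.1 cm.
Lens 2: 1/d_i2 = 1/f₂ − 1/d_o2 = 1/(9.70) − 1/(135.1) = 0.09569, so d_i2 = 10.5 cm.
The final image is real, 10.5 cm to the right of lens 2 (overall magnification ≈ -0.016).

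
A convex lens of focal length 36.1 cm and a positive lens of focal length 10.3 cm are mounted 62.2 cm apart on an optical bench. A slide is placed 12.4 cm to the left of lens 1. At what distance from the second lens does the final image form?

Lens 1: 1/d_i1 = 1/f₁ − 1/d_o1 = 1/(36.1) − 1/(12.4) = -0.05294, so d_i1 = -18.89 cm.
The intermediate image is 18.89 cm to the left of lens 1 (virtual), which is 62.2 − (-18.89) = 81.09 cm to the left of lens 2, so d_o2 = +81.09 cm.
Lens 2: 1/d_i2 = 1/f₂ − 1/d_o2 = 1/(10.3) − 1/(81.09) = 0.08476, so d_i2 = 11.8 cm.
The final image is real, 11.8 cm to the right of lens 2 (overall magnification ≈ -0.22).

11.8 cm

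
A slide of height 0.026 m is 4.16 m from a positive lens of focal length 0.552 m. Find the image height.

1/d_i = 1/f − 1/d_o = 1/(0.5520) − 1/(4.16) = 1.571, so d_i = 0.6365 m.
m = −d_i/d_o = -0.1530.
|h_i| = |m|·h_o = 0.1530 × 0.026 = 0.00398 m. The image is real, inverted and reduced, on the far side of the lens.

0.00398 m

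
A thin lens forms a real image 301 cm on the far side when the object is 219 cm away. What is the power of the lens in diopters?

d_i = +301 cm.
1/f = 1/d_o + 1/d_i = 1/(219) + 1/(301) = 0.007888 cm⁻¹.
f = 126.8 cm = 1.268 m, so P = 1/f = +0.789 D.

P = +0.789 D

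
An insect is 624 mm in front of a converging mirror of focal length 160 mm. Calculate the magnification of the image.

m = -0.345

1/d_i = 1/f − 1/d_o = 1/(160.0) − 1/(624) = 0.004647, so d_i = 215.2 mm.
m = −d_i/d_o = −(215.2)/(624) = -0.345.
The image is real, inverted and reduced, in front of the mirror.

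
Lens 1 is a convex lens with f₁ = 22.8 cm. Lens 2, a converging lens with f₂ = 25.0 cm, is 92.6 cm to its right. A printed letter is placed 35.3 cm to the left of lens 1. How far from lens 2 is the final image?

Lens 1: 1/d_i1 = 1/f₁ − 1/d_o1 = 1/(22.8) − 1/(35.3) = 0.01553, so d_i1 = 64.39 cm.
The intermediate image is 64.39 cm to the right of lens 1, which is 92.6 − (64.39) = 28.21 cm to the left of lens 2, so d_o2 = +28.21 cm.
Lens 2: 1/d_i2 = 1/f₂ − 1/d_o2 = 1/(25.0) − 1/(28.21) = 0.004552, so d_i2 = 220 cm.
The final image is real, 220 cm to the right of lens 2 (overall magnification ≈ 14).

220 cm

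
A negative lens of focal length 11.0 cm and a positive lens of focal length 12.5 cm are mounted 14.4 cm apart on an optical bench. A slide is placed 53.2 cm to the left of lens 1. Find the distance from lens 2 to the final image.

26.7 cm

Lens 1 is diverging, so f₁ = −11.0 cm.
Lens 1: 1/d_i1 = 1/f₁ − 1/d_o1 = 1/(-11.0) − 1/(53.2) = -0.1097, so d_i1 = -9.115 cm.
The intermediate image is 9.115 cm to the left of lens 1 (virtual), which is 14.4 − (-9.115) = 23.52 cm to the left of lens 2, so d_o2 = +23.52 cm.
Lens 2: 1/d_i2 = 1/f₂ − 1/d_o2 = 1/(12.5) − 1/(23.52) = 0.03748, so d_i2 = 26.7 cm.
The final image is real, 26.7 cm to the right of lens 2 (overall magnification ≈ -0.19).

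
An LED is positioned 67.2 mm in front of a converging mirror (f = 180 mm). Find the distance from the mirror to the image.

107 mm

Mirror equation: 1/v = 1/f − 1/u = 1/(180.0) − 1/(67.2) = 0.005556 − 0.01488 = -0.009325, so v = -107 mm.
The image is virtual, upright and enlarged, behind the mirror.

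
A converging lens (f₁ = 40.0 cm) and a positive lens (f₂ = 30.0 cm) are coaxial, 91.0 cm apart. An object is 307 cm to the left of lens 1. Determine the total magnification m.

Lens 1: 1/d_i1 = 1/(40.0) − 1/(307) = 0.02174, so d_i1 = 45.99 cm; m₁ = −d_i1/d_o1 = -0.1498.
d_o2 = 91.0 − (45.99) = 45.01 cm.
Lens 2: 1/d_i2 = 1/(30.0) − 1/(45.01) = 0.01112, so d_i2 = 89.96 cm; m₂ = −d_i2/d_o2 = -1.999.
m = m₁·m₂ = (-0.1498)(-1.999) = +0.299.

m = +0.299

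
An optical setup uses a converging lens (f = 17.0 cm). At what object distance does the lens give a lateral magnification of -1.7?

m = −d_i/d_o ⇒ d_i = −m·d_o.
1/f = 1/d_o + 1/d_i = 1/d_o − 1/(m·d_o) = (1 − 1/m)/d_o, so d_o = f(1 − 1/m) = (17.00)(1 − 1/(-1.7)) = 27.0 cm.

27.0 cm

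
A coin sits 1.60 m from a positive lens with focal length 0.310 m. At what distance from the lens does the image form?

Lens equation: 1/q = 1/f − 1/p = 1/(0.3100) − 1/(1.60) = 3.226 − 0.6250 = 2.601, so q = 0.384 m.
The image is real, inverted and reduced, on the far side of the lens.

0.384 m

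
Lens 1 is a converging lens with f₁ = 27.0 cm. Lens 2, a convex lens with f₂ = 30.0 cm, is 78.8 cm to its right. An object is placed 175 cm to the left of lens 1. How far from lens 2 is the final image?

83.3 cm

Lens 1: 1/d_i1 = 1/f₁ − 1/d_o1 = 1/(27.0) − 1/(175) = 0.03132, so d_i1 = 31.93 cm.
The intermediate image is 31.93 cm to the right of lens 1, which is 78.8 − (31.93) = 46.87 cm to the left of lens 2, so d_o2 = +46.87 cm.
Lens 2: 1/d_i2 = 1/f₂ − 1/d_o2 = 1/(30.0) − 1/(46.87) = 0.01200, so d_i2 = 83.3 cm.
The final image is real, 83.3 cm to the right of lens 2 (overall magnification ≈ 0.32).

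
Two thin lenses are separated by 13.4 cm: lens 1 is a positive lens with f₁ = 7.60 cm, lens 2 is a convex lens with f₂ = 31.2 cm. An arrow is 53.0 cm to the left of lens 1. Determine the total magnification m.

m = -0.196

Lens 1: 1/d_i1 = 1/(7.60) − 1/(53.0) = 0.1127, so d_i1 = 8.872 cm; m₁ = −d_i1/d_o1 = -0.1674.
d_o2 = 13.4 − (8.872) = 4.528 cm.
Lens 2: 1/d_i2 = 1/(31.2) − 1/(4.528) = -0.1888, so d_i2 = -5.297 cm; m₂ = −d_i2/d_o2 = +1.170.
m = m₁·m₂ = (-0.1674)(+1.170) = -0.196.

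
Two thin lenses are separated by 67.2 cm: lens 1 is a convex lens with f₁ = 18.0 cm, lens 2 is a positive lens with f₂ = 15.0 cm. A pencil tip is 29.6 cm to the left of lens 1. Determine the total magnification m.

Lens 1: 1/d_i1 = 1/(18.0) − 1/(29.6) = 0.02177, so d_i1 = 45.93 cm; m₁ = −d_i1/d_o1 = -1.552.
d_o2 = 67.2 − (45.93) = 21.27 cm.
Lens 2: 1/d_i2 = 1/(15.0) − 1/(21.27) = 0.01965, so d_i2 = 50.89 cm; m₂ = −d_i2/d_o2 = -2.392.
m = m₁·m₂ = (-1.552)(-2.392) = +3.71.

m = +3.71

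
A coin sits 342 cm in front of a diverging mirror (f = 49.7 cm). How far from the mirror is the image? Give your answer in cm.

For a diverging mirror, f = -49.7 cm.
Mirror equation: 1/s_i = 1/f − 1/s_o = 1/(-49.70) − 1/(342) = -0.02012 − 0.002924 = -0.02304, so s_i = -43.4 cm.
The image is virtual, upright and reduced, behind the mirror.

43.4 cm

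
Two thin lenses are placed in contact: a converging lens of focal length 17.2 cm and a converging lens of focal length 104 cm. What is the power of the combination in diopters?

P₁ = 1/f₁ = 1/(0.172 m) = +5.814 D; P₂ = 1/f₂ = 1/(1.04 m) = +0.9615 D.
For thin lenses in contact, P = P₁ + P₂ = (+5.814) + (+0.9615) = +6.78 D.

P = +6.78 D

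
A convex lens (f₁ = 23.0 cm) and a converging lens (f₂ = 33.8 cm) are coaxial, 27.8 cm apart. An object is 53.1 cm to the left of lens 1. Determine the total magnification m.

m = -0.555

Lens 1: 1/d_i1 = 1/(23.0) − 1/(53.1) = 0.02465, so d_i1 = 40.57 cm; m₁ = −d_i1/d_o1 = -0.7640.
d_o2 = 27.8 − (40.57) = -12.77 cm (virtual object).
Lens 2: 1/d_i2 = 1/(33.8) − 1/(-12.77) = 0.1079, so d_i2 = 9.268 cm; m₂ = −d_i2/d_o2 = +0.7258.
m = m₁·m₂ = (-0.7640)(+0.7258) = -0.555.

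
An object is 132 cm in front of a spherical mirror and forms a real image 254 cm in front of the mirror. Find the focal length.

f = 86.9 cm (concave)

Real image ⇒ d_i = +254 cm.
1/f = 1/d_o + 1/d_i = 1/(132) + 1/(254) = 0.01151, so f = 86.9 cm.
Since f is positive, the spherical mirror is concave.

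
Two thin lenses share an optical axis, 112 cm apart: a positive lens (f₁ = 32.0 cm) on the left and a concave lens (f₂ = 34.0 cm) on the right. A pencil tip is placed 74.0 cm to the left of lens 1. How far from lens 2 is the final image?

21.1 cm

Lens 1: 1/d_i1 = 1/f₁ − 1/d_o1 = 1/(32.0) − 1/(74.0) = 0.01774, so d_i1 = 56.38 cm.
The intermediate image is 56.38 cm to the right of lens 1, which is 112 − (56.38) = 55.62 cm to the left of lens 2, so d_o2 = +55.62 cm.
Lens 2 is diverging, so f₂ = −34.0 cm.
Lens 2: 1/d_i2 = 1/f₂ − 1/d_o2 = 1/(-34.0) − 1/(55.62) = -0.04739, so d_i2 = -21.1 cm.
The final image is virtual, 21.1 cm to the left of lens 2 (overall magnification ≈ -0.29).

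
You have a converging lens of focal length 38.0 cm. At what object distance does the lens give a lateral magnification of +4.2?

m = −d_i/d_o ⇒ d_i = −m·d_o.
1/f = 1/d_o + 1/d_i = 1/d_o − 1/(m·d_o) = (1 − 1/m)/d_o, so d_o = f(1 − 1/m) = (38.00)(1 − 1/(+4.2)) = 29.0 cm.

29.0 cm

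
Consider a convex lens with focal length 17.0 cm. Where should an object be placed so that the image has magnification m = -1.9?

25.9 cm

m = −d_i/d_o ⇒ d_i = −m·d_o.
1/f = 1/d_o + 1/d_i = 1/d_o − 1/(m·d_o) = (1 − 1/m)/d_o, so d_o = f(1 − 1/m) = (17.00)(1 − 1/(-1.9)) = 25.9 cm.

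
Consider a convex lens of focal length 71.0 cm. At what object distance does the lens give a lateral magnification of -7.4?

80.6 cm

m = −d_i/d_o ⇒ d_i = −m·d_o.
1/f = 1/d_o + 1/d_i = 1/d_o − 1/(m·d_o) = (1 − 1/m)/d_o, so d_o = f(1 − 1/m) = (71.00)(1 − 1/(-7.4)) = 80.6 cm.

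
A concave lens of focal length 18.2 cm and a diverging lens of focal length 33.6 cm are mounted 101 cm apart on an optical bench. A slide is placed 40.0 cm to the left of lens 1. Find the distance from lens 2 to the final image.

25.9 cm

Lens 1 is diverging, so f₁ = −18.2 cm.
Lens 1: 1/d_i1 = 1/f₁ − 1/d_o1 = 1/(-18.2) − 1/(40.0) = -0.07995, so d_i1 = -12.51 cm.
The intermediate image is 12.51 cm to the left of lens 1 (virtual), which is 101 − (-12.51) = 113.5 cm to the left of lens 2, so d_o2 = +113.5 cm.
Lens 2 is diverging, so f₂ = −33.6 cm.
Lens 2: 1/d_i2 = 1/f₂ − 1/d_o2 = 1/(-33.6) − 1/(113.5) = -0.03857, so d_i2 = -25.9 cm.
The final image is virtual, 25.9 cm to the left of lens 2 (overall magnification ≈ 0.071).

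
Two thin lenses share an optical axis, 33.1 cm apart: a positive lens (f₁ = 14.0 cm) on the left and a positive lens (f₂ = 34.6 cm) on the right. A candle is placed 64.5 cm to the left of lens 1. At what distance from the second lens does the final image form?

Lens 1: 1/d_i1 = 1/f₁ − 1/d_o1 = 1/(14.0) − 1/(64.5) = 0.05592, so d_i1 = 17.88 cm.
The intermediate image is 17.88 cm to the right of lens 1, which is 33.1 − (17.88) = 15.22 cm to the left of lens 2, so d_o2 = +15.22 cm.
Lens 2: 1/d_i2 = 1/f₂ − 1/d_o2 = 1/(34.6) − 1/(15.22) = -0.03680, so d_i2 = -27.2 cm.
The final image is virtual, 27.2 cm to the left of lens 2 (overall magnification ≈ -0.49).

27.2 cm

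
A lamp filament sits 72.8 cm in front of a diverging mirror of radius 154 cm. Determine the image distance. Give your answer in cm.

37.4 cm

f = R/2 = 154/2 = 77.00 cm; for a diverging mirror, f = -77.00 cm.
Mirror equation: 1/v = 1/f − 1/u = 1/(-77.00) − 1/(72.8) = -0.01299 − 0.01374 = -0.02672, so v = -37.4 cm.
The image is virtual, upright and reduced, behind the mirror.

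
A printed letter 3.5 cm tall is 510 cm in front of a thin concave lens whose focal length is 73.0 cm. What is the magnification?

For a concave lens, f = -73.0 cm.
1/d_i = 1/f − 1/d_o = 1/(-73.00) − 1/(510) = -0.01566, so d_i = -63.86 cm.
m = −d_i/d_o = −(-63.86)/(510) = +0.125.
The image is virtual, upright and reduced, on the same side as the object.

m = +0.125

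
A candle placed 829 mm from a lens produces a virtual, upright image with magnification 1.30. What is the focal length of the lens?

m = −d_i/d_o ⇒ d_i = −m·d_o = −(+1.30)·(829) = -1078 mm.
1/f = 1/d_o + 1/d_i = 1/(829) + 1/(-1078) = 0.0002786, so f = 3590 mm.
Since f is positive, the lens is converging.

f = 3590 mm (converging)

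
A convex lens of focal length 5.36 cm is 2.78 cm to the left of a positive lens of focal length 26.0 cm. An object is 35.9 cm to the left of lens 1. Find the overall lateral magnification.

Lens 1: 1/d_i1 = 1/(5.36) − 1/(35.9) = 0.1587, so d_i1 = 6.301 cm; m₁ = −d_i1/d_o1 = -0.1755.
d_o2 = 2.78 − (6.301) = -3.521 cm (virtual object).
Lens 2: 1/d_i2 = 1/(26.0) − 1/(-3.521) = 0.3225, so d_i2 = 3.101 cm; m₂ = −d_i2/d_o2 = +0.8807.
m = m₁·m₂ = (-0.1755)(+0.8807) = -0.155.

m = -0.155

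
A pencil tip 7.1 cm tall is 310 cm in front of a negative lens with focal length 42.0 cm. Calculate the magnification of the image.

m = +0.119

For a negative lens, f = -42.0 cm.
1/d_i = 1/f − 1/d_o = 1/(-42.00) − 1/(310) = -0.02704, so d_i = -36.99 cm.
m = −d_i/d_o = −(-36.99)/(310) = +0.119.
The image is virtual, upright and reduced, on the same side as the object.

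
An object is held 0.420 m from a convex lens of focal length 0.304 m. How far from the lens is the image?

Thin-lens equation: 1/v = 1/f − 1/u = 1/(0.3040) − 1/(0.420) = 3.289 − 2.381 = 0.9085, so v = 1.10 m.
The image is real, inverted and enlarged, on the far side of the lens.

1.10 m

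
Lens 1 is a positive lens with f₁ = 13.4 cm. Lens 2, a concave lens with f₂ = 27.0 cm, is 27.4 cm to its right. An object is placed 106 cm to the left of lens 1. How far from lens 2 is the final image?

Lens 1: 1/d_i1 = 1/f₁ − 1/d_o1 = 1/(13.4) − 1/(106) = 0.06519, so d_i1 = 15.34 cm.
The intermediate image is 15.34 cm to the right of lens 1, which is 27.4 − (15.34) = 12.06 cm to the left of lens 2, so d_o2 = +12.06 cm.
Lens 2 is diverging, so f₂ = −27.0 cm.
Lens 2: 1/d_i2 = 1/f₂ − 1/d_o2 = 1/(-27.0) − 1/(12.06) = -0.1200, so d_i2 = -8.34 cm.
The final image is virtual, 8.34 cm to the left of lens 2 (overall magnification ≈ -0.10).

8.34 cm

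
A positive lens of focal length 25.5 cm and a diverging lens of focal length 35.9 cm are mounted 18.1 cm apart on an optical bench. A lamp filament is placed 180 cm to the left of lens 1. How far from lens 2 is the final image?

17.2 cm

Lens 1: 1/d_i1 = 1/f₁ − 1/d_o1 = 1/(25.5) − 1/(180) = 0.03366, so d_i1 = 29.71 cm.
The intermediate image is 29.71 cm to the right of lens 1, which lies 11.61 cm to the right of lens 2 — a virtual object — so d_o2 = −11.61 cm.
Lens 2 is diverging, so f₂ = −35.9 cm.
Lens 2: 1/d_i2 = 1/f₂ − 1/d_o2 = 1/(-35.9) − 1/(-11.61) = 0.05828, so d_i2 = 17.2 cm.
The final image is real, 17.2 cm to the right of lens 2 (overall magnification ≈ -0.24).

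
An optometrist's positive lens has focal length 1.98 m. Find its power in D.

P = +0.505 D

P = 1/f = 1/(1.98 m) = +0.505 D.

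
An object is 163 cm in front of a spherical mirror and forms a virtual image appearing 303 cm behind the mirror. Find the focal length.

f = 353 cm (concave)

Virtual image ⇒ d_i = −303 cm.
1/f = 1/d_o + 1/d_i = 1/(163) + 1/(-303) = 0.002835, so f = 353 cm.
Since f is positive, the spherical mirror is concave.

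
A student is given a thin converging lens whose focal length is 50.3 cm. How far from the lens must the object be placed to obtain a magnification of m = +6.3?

42.3 cm

m = −d_i/d_o ⇒ d_i = −m·d_o.
1/f = 1/d_o + 1/d_i = 1/d_o − 1/(m·d_o) = (1 − 1/m)/d_o, so d_o = f(1 − 1/m) = (50.30)(1 − 1/(+6.3)) = 42.3 cm.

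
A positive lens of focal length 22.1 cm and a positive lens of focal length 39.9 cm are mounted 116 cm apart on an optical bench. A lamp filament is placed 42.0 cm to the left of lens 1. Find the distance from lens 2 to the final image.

Lens 1: 1/d_i1 = 1/f₁ − 1/d_o1 = 1/(22.1) − 1/(42.0) = 0.02144, so d_i1 = 46.64 cm.
The intermediate image is 46.64 cm to the right of lens 1, which is 116 − (46.64) = 69.36 cm to the left of lens 2, so d_o2 = +69.36 cm.
Lens 2: 1/d_i2 = 1/f₂ − 1/d_o2 = 1/(39.9) − 1/(69.36) = 0.01065, so d_i2 = 93.9 cm.
The final image is real, 93.9 cm to the right of lens 2 (overall magnification ≈ 1.5).

93.9 cm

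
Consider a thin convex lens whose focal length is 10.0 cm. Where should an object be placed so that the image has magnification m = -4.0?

m = −d_i/d_o ⇒ d_i = −m·d_o.
1/f = 1/d_o + 1/d_i = 1/d_o − 1/(m·d_o) = (1 − 1/m)/d_o, so d_o = f(1 − 1/m) = (10.00)(1 − 1/(-4.0)) = 12.5 cm.

12.5 cm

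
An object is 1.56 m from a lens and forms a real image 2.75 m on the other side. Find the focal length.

Real image ⇒ d_i = +2.75 m.
1/f = 1/d_o + 1/d_i = 1/(1.56) + 1/(2.75) = 1.005, so f = 0.995 m.
Since f is positive, the lens is converging.

f = 0.995 m (converging)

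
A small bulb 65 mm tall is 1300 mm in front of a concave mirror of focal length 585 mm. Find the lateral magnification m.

m = -0.818

1/d_i = 1/f − 1/d_o = 1/(585.0) − 1/(1300) = 0.0009402, so d_i = 1064 mm.
m = −d_i/d_o = −(1064)/(1300) = -0.818.
The image is real, inverted and reduced, in front of the mirror.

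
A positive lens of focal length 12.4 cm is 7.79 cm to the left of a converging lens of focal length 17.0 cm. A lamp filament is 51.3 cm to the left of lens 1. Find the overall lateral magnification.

Lens 1: 1/d_i1 = 1/(12.4) − 1/(51.3) = 0.06115, so d_i1 = 16.35 cm; m₁ = −d_i1/d_o1 = -0.3187.
d_o2 = 7.79 − (16.35) = -8.560 cm (virtual object).
Lens 2: 1/d_i2 = 1/(17.0) − 1/(-8.560) = 0.1756, so d_i2 = 5.693 cm; m₂ = −d_i2/d_o2 = +0.6651.
m = m₁·m₂ = (-0.3187)(+0.6651) = -0.212.

m = -0.212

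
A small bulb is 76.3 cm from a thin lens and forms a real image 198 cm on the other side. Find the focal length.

f = 55.1 cm (converging)

Real image ⇒ d_i = +198 cm.
1/f = 1/d_o + 1/d_i = 1/(76.3) + 1/(198) = 0.01816, so f = 55.1 cm.
Since f is positive, the thin lens is converging.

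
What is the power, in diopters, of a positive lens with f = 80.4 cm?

P = +1.24 D

f = 80.4 cm = 0.804 m.
P = 1/f = 1/(0.804 m) = +1.24 D.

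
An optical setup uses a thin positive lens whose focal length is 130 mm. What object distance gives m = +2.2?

m = −d_i/d_o ⇒ d_i = −m·d_o.
1/f = 1/d_o + 1/d_i = 1/d_o − 1/(m·d_o) = (1 − 1/m)/d_o, so d_o = f(1 − 1/m) = (130.0)(1 − 1/(+2.2)) = 70.9 mm.

70.9 mm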